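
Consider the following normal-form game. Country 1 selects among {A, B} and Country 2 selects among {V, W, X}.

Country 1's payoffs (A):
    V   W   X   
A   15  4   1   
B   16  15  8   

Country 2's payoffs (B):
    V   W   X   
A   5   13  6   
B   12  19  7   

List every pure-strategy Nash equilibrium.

Check mutual best responses: a cell is a NE iff neither player can gain by unilaterally deviating.
Country 1's best responses — vs V: B (payoff 16); vs W: B (payoff 15); vs X: B (payoff 8).
Country 2's best responses — vs A: W (payoff 13); vs B: W (payoff 19).
The only mutual best response is (B, W); neither player gains by switching there.

(B, W)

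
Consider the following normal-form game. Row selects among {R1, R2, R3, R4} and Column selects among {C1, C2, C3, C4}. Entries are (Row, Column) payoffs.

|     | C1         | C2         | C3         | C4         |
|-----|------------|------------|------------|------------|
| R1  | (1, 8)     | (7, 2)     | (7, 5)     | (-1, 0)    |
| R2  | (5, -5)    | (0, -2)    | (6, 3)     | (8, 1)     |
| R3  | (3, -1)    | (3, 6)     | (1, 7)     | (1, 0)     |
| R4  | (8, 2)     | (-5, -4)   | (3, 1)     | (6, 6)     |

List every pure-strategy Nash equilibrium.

There is no pure-strategy Nash equilibrium

Check mutual best responses: a cell is a NE iff neither player can gain by unilaterally deviating.
Row's best responses — vs C1: R4 (payoff 8); vs C2: R1 (payoff 7); vs C3: R1 (payoff 7); vs C4: R2 (payoff 8).
Column's best responses — vs R1: C1 (payoff 8); vs R2: C3 (payoff 3); vs R3: C3 (payoff 7); vs R4: C4 (payoff 6).
No cell has both players best-responding. For instance, Row's best reply to C2 is R1, but against R1 Column prefers C1 over C2.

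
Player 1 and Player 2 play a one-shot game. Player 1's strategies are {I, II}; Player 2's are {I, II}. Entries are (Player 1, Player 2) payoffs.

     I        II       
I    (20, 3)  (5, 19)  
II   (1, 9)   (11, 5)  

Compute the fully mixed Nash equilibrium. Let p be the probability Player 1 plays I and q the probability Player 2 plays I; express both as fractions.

p = 1/5, q = 6/25

In a mixed NE each player is indifferent between their pure strategies, so the opponent's mix sets the indifference.
Player 2 indifferent between I and II: p·3 + (1−p)·9 = p·19 + (1−p)·5 ⟹ 9 + (-6)p = 5 + 14p ⟹ p = 1/5.
Player 1 indifferent between I and II: q·20 + (1−q)·5 = q·1 + (1−q)·11 ⟹ 5 + 15q = 11 + (-10)q ⟹ q = 6/25.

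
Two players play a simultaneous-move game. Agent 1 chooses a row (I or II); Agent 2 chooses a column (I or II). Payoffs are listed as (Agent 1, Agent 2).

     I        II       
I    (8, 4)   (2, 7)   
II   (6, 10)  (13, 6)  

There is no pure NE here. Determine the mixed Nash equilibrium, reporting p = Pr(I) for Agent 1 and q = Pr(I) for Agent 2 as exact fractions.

p = 4/7, q = 11/13

Each player's mixing probability is pinned down by making the *other* player indifferent.
Agent 2 indifferent between I and II: p·4 + (1−p)·10 = p·7 + (1−p)·6 ⟹ 10 + (-6)p = 6 + 1p ⟹ p = 4/7.
Agent 1 indifferent between I and II: q·8 + (1−q)·2 = q·6 + (1−q)·13 ⟹ 2 + 6q = 13 + (-7)q ⟹ q = 11/13.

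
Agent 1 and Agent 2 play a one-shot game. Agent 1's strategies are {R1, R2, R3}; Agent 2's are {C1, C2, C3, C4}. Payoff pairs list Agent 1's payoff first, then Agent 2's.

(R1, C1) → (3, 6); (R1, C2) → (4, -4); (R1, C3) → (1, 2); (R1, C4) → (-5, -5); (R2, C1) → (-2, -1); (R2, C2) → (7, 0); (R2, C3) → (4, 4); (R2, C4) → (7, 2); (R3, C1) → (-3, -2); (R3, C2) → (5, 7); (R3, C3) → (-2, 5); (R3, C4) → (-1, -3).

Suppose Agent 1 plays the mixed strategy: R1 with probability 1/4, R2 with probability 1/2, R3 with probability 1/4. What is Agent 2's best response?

C3

Agent 2's best reply maximizes expected payoff against the mix.
C1: (1/4)·6 + (1/2)·(-1) + (1/4)·(-2) = 1/2
C2: (1/4)·(-4) + (1/2)·0 + (1/4)·7 = 3/4
C3: (1/4)·2 + (1/2)·4 + (1/4)·5 = 15/4
C4: (1/4)·(-5) + (1/2)·2 + (1/4)·(-3) = -1
Highest expected payoff is 15/4, from C3.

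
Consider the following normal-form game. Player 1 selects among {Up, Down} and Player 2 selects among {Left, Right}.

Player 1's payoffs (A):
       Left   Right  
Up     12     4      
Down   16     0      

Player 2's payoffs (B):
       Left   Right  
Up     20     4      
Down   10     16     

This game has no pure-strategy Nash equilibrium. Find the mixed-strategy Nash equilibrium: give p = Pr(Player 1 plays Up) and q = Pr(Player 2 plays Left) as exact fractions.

p = 3/11, q = 1/2

Each player's mixing probability is pinned down by making the *other* player indifferent.
Player 2 indifferent between Left and Right: p·20 + (1−p)·10 = p·4 + (1−p)·16 ⟹ 10 + 10p = 16 + (-12)p ⟹ p = 3/11.
Player 1 indifferent between Up and Down: q·12 + (1−q)·4 = q·16 + (1−q)·0 ⟹ 4 + 8q = 0 + 16q ⟹ q = 1/2.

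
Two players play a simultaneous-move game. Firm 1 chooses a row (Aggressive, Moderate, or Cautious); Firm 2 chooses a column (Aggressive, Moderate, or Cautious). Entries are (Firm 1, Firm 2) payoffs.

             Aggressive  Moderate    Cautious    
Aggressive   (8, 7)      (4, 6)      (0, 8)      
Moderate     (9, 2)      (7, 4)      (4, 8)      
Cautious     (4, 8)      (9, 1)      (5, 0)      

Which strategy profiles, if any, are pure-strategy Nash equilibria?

None

Check mutual best responses: a cell is a NE iff neither player can gain by unilaterally deviating.
Firm 1's best responses — vs Aggressive: Moderate (payoff 9); vs Moderate: Cautious (payoff 9); vs Cautious: Cautious (payoff 5).
Firm 2's best responses — vs Aggressive: Cautious (payoff 8); vs Moderate: Cautious (payoff 8); vs Cautious: Aggressive (payoff 8).
No cell has both players best-responding. For instance, Firm 1's best reply to Cautious is Cautious, but against Cautious Firm 2 prefers Aggressive over Cautious.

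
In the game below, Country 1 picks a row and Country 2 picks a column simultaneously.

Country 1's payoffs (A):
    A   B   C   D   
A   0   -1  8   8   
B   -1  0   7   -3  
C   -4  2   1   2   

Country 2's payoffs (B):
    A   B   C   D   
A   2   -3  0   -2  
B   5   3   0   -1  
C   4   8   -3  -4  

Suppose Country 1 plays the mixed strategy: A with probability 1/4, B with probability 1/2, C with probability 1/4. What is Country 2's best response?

Country 2's best reply maximizes expected payoff against the mix.
A: (1/4)·2 + (1/2)·5 + (1/4)·4 = 4
B: (1/4)·(-3) + (1/2)·3 + (1/4)·8 = 11/4
C: (1/4)·0 + (1/2)·0 + (1/4)·(-3) = -3/4
D: (1/4)·(-2) + (1/2)·(-1) + (1/4)·(-4) = -2
Highest expected payoff is 4, from A.

A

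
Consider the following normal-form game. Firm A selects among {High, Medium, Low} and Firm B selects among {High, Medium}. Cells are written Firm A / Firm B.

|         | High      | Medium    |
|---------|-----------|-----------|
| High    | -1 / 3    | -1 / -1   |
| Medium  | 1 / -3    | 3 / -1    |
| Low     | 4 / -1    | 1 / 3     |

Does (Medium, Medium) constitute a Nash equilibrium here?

Yes

Holding Firm B at Medium: Firm A gets 3 from Medium, versus -1 from High, 1 from Low. No profitable deviation for Firm A.
Holding Firm A at Medium: Firm B gets -1 from Medium, versus -3 from High. No profitable deviation for Firm B either.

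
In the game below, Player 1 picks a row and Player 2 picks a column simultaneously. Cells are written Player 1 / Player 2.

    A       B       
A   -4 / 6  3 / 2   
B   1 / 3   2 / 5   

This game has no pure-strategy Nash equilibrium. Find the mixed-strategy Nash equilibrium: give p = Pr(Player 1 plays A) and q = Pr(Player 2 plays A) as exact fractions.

p = 1/3, q = 1/6

Each player's mixing probability is pinned down by making the *other* player indifferent.
Player 2 indifferent between A and B: p·6 + (1−p)·3 = p·2 + (1−p)·5 ⟹ 3 + 3p = 5 + (-3)p ⟹ p = 1/3.
Player 1 indifferent between A and B: q·(-4) + (1−q)·3 = q·1 + (1−q)·2 ⟹ 3 + (-7)q = 2 + (-1)q ⟹ q = 1/6.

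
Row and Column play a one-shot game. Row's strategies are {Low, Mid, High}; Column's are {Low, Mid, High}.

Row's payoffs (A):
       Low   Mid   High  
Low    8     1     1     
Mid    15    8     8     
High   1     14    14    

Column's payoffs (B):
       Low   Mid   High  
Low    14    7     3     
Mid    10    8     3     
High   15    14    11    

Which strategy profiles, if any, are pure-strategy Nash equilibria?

A profile is a Nash equilibrium when each player is best-responding to the other.
Row's best responses — vs Low: Mid (payoff 15); vs Mid: High (payoff 14); vs High: High (payoff 14).
Column's best responses — vs Low: Low (payoff 14); vs Mid: Low (payoff 10); vs High: Low (payoff 15).
The only mutual best response is (Mid, Low); neither player gains by switching there.

(Mid, Low)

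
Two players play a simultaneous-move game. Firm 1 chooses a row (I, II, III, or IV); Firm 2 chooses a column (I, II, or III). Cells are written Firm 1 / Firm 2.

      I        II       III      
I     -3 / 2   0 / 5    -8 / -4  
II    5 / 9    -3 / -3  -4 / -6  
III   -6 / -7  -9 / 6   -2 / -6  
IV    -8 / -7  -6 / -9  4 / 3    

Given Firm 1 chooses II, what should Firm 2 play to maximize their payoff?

I

With Firm 1 fixed at II, Firm 2's payoffs are: I → 9, II → -3, III → -6.
The maximum is 9, achieved by I.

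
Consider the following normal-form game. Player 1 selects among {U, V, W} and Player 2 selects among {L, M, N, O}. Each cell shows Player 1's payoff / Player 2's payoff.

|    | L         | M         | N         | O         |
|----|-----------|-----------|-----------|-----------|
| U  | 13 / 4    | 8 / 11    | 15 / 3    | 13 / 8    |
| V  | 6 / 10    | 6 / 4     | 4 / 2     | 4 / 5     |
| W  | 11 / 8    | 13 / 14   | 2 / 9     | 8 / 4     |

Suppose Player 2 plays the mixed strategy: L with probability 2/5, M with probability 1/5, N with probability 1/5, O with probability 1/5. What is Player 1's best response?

U

Player 1's best reply maximizes expected payoff against the mix.
U: (2/5)·13 + (1/5)·8 + (1/5)·15 + (1/5)·13 = 62/5
V: (2/5)·6 + (1/5)·6 + (1/5)·4 + (1/5)·4 = 26/5
W: (2/5)·11 + (1/5)·13 + (1/5)·2 + (1/5)·8 = 9
Highest expected payoff is 62/5, from U.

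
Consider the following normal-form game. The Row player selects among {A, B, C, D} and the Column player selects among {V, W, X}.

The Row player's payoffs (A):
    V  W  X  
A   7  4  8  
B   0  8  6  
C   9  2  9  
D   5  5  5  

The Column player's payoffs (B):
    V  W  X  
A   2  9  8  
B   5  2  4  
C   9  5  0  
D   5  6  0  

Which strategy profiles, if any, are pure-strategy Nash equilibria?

A profile is a Nash equilibrium when each player is best-responding to the other.
The Row player's best responses — vs V: C (payoff 9); vs W: B (payoff 8); vs X: C (payoff 9).
The Column player's best responses — vs A: W (payoff 9); vs B: V (payoff 5); vs C: V (payoff 9); vs D: W (payoff 6).
The only mutual best response is (C, V); neither player gains by switching there.

(C, V)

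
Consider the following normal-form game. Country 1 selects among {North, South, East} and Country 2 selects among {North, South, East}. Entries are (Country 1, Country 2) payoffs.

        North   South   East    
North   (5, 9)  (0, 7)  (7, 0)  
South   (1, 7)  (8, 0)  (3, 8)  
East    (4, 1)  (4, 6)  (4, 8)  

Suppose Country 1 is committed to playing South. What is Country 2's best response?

East

With Country 1 fixed at South, Country 2's payoffs are: North → 7, South → 0, East → 8.
The maximum is 8, achieved by East.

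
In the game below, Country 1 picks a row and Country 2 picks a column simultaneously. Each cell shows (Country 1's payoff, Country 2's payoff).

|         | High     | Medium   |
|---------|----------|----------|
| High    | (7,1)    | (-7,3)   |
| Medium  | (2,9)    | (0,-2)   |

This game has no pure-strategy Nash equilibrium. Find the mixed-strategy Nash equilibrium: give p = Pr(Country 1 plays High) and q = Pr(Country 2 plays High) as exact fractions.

In a mixed NE each player is indifferent between their pure strategies, so the opponent's mix sets the indifference.
Country 2 indifferent between High and Medium: p·1 + (1−p)·9 = p·3 + (1−p)·(-2) ⟹ 9 + (-8)p = (-2) + 5p ⟹ p = 11/13.
Country 1 indifferent between High and Medium: q·7 + (1−q)·(-7) = q·2 + (1−q)·0 ⟹ (-7) + 14q = 0 + 2q ⟹ q = 7/12.

p = 11/13, q = 7/12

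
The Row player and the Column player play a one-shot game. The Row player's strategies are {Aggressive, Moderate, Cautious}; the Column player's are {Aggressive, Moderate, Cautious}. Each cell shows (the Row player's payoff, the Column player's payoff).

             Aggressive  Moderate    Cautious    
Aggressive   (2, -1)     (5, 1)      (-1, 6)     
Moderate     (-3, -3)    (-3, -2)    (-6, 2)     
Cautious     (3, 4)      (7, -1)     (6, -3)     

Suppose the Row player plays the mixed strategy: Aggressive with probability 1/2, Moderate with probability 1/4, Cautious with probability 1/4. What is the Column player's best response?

Compute the Column player's expected payoff from each pure strategy against the given mix.
Aggressive: (1/2)·(-1) + (1/4)·(-3) + (1/4)·4 = -1/4
Moderate: (1/2)·1 + (1/4)·(-2) + (1/4)·(-1) = -1/4
Cautious: (1/2)·6 + (1/4)·2 + (1/4)·(-3) = 11/4
Highest expected payoff is 11/4, from Cautious.

Cautious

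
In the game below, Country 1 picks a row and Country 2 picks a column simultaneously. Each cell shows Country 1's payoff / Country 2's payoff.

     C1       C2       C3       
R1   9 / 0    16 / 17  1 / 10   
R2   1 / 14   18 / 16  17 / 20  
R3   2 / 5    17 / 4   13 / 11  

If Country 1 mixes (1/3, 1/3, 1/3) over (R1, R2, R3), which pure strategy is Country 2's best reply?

Country 2's best reply maximizes expected payoff against the mix.
C1: (1/3)·0 + (1/3)·14 + (1/3)·5 = 19/3
C2: (1/3)·17 + (1/3)·16 + (1/3)·4 = 37/3
C3: (1/3)·10 + (1/3)·20 + (1/3)·11 = 41/3
Highest expected payoff is 41/3, from C3.

C3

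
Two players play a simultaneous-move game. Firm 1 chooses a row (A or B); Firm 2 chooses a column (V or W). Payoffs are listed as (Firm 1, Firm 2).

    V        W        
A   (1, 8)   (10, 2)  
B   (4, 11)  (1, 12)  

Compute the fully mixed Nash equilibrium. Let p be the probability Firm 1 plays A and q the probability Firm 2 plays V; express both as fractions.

Each player's mixing probability is pinned down by making the *other* player indifferent.
Firm 2 indifferent between V and W: p·8 + (1−p)·11 = p·2 + (1−p)·12 ⟹ 11 + (-3)p = 12 + (-10)p ⟹ p = 1/7.
Firm 1 indifferent between A and B: q·1 + (1−q)·10 = q·4 + (1−q)·1 ⟹ 10 + (-9)q = 1 + 3q ⟹ q = 3/4.

p = 1/7, q = 3/4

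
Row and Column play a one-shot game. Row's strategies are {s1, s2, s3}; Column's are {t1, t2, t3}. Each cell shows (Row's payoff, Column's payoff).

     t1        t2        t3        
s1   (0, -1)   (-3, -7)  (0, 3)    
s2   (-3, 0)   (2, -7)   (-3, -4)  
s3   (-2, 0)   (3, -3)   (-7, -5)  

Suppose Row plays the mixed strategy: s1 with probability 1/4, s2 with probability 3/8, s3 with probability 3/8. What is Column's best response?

Compute Column's expected payoff from each pure strategy against the given mix.
t1: (1/4)·(-1) + (3/8)·0 + (3/8)·0 = -1/4
t2: (1/4)·(-7) + (3/8)·(-7) + (3/8)·(-3) = -11/2
t3: (1/4)·3 + (3/8)·(-4) + (3/8)·(-5) = -21/8
Highest expected payoff is -1/4, from t1.

t1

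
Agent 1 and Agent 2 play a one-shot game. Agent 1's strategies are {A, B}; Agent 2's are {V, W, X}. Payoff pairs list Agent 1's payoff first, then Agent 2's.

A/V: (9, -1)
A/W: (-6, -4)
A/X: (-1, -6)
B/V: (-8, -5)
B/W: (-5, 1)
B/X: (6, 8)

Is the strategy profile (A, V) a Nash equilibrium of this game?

Holding Agent 2 at V: Agent 1 gets 9 from A, versus -8 from B. No profitable deviation for Agent 1.
Holding Agent 1 at A: Agent 2 gets -1 from V, versus -4 from W, -6 from X. No profitable deviation for Agent 2 either.

Yes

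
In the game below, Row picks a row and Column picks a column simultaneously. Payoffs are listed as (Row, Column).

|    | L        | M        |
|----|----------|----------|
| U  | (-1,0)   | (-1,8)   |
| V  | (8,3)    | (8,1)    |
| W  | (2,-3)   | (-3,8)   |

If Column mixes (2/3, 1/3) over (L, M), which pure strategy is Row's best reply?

V

Row's best reply maximizes expected payoff against the mix.
U: (2/3)·(-1) + (1/3)·(-1) = -1
V: (2/3)·8 + (1/3)·8 = 8
W: (2/3)·2 + (1/3)·(-3) = 1/3
Highest expected payoff is 8, from V.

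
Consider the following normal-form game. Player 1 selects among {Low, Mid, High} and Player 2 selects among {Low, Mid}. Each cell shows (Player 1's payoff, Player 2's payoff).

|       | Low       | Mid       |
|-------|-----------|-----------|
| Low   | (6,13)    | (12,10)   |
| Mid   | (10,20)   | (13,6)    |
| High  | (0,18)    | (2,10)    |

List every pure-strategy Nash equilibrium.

A profile is a Nash equilibrium when each player is best-responding to the other.
Player 1's best responses — vs Low: Mid (payoff 10); vs Mid: Mid (payoff 13).
Player 2's best responses — vs Low: Low (payoff 13); vs Mid: Low (payoff 20); vs High: Low (payoff 18).
The only mutual best response is (Mid, Low); neither player gains by switching there.

(Mid, Low)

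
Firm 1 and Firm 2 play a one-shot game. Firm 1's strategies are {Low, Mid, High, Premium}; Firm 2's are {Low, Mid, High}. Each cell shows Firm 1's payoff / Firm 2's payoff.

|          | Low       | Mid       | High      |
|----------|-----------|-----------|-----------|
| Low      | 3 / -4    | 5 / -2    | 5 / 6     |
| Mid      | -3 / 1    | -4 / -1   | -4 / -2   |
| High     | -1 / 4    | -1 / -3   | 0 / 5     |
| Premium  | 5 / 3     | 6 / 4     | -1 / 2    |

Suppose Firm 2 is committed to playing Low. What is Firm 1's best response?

Premium

With Firm 2 fixed at Low, Firm 1's payoffs are: Low → 3, Mid → -3, High → -1, Premium → 5.
The maximum is 5, achieved by Premium.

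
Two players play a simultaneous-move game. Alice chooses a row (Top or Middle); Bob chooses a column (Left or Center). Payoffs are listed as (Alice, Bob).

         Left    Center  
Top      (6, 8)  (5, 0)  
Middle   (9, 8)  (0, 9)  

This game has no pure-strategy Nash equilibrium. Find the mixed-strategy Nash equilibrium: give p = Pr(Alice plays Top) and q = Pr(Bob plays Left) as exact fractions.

Each player's mixing probability is pinned down by making the *other* player indifferent.
Bob indifferent between Left and Center: p·8 + (1−p)·8 = p·0 + (1−p)·9 ⟹ 8 + 0p = 9 + (-9)p ⟹ p = 1/9.
Alice indifferent between Top and Middle: q·6 + (1−q)·5 = q·9 + (1−q)·0 ⟹ 5 + 1q = 0 + 9q ⟹ q = 5/8.

p = 1/9, q = 5/8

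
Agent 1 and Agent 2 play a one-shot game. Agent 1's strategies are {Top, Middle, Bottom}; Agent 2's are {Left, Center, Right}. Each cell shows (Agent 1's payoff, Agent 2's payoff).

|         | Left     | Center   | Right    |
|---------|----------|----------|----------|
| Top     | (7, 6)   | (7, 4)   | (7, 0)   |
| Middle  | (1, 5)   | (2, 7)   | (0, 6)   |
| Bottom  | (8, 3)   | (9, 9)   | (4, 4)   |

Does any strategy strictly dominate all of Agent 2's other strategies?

None

A strategy is strictly dominant if it gives Agent 2 a strictly higher payoff than every other strategy, against every choice by the opponent.
Left is not dominant: against Middle, Center gives 7 > 5.
Center is not dominant: against Top, Left gives 6 > 4.
Right is not dominant: against Top, Left gives 6 > 0.
No single strategy is best against every opponent action.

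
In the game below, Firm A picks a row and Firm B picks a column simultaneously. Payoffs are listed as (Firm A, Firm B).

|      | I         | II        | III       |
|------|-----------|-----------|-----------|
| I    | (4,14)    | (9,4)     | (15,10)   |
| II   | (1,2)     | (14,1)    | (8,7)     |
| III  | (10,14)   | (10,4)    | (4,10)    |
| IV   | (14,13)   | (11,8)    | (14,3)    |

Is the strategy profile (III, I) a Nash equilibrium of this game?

No

Holding Firm B at I: Firm A gets 10 from III but could get 14 by switching to IV. Firm A has a profitable deviation.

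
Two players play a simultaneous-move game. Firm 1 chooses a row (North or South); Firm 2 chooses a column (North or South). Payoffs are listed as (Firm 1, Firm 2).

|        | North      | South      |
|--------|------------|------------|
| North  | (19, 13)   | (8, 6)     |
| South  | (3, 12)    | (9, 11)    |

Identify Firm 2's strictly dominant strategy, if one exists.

North

Check whether one of Firm 2's strategies beats all alternatives regardless of what the opponent does.
North strictly dominates: vs North: 13 > 6; vs South: 12 > 11.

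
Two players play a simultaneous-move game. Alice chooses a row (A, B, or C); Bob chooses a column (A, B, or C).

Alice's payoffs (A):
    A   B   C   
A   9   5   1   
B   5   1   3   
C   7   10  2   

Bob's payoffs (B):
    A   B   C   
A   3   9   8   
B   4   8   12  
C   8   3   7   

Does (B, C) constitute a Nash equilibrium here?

Yes

Holding Bob at C: Alice gets 3 from B, versus 1 from A, 2 from C. No profitable deviation for Alice.
Holding Alice at B: Bob gets 12 from C, versus 4 from A, 8 from B. No profitable deviation for Bob either.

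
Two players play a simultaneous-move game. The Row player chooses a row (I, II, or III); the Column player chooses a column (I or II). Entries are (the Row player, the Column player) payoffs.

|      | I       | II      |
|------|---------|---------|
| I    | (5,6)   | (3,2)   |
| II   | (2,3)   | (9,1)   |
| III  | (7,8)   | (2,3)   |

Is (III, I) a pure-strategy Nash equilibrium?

Yes

Holding the Column player at I: the Row player gets 7 from III, versus 5 from I, 2 from II. No profitable deviation for the Row player.
Holding the Row player at III: the Column player gets 8 from I, versus 3 from II. No profitable deviation for the Column player either.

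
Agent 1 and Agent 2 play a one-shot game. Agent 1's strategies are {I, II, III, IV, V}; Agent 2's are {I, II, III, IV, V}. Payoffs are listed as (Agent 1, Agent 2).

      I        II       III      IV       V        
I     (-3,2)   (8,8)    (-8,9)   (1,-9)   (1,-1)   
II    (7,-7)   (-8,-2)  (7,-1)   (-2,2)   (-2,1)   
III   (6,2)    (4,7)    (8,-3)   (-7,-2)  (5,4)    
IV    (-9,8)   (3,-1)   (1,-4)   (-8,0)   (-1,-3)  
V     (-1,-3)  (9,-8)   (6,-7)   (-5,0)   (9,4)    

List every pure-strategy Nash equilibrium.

A profile is a Nash equilibrium when each player is best-responding to the other.
Agent 1's best responses — vs I: II (payoff 7); vs II: V (payoff 9); vs III: III (payoff 8); vs IV: I (payoff 1); vs V: V (payoff 9).
Agent 2's best responses — vs I: III (payoff 9); vs II: IV (payoff 2); vs III: II (payoff 7); vs IV: I (payoff 8); vs V: V (payoff 4).
The only mutual best response is (V, V); neither player gains by switching there.

(V, V)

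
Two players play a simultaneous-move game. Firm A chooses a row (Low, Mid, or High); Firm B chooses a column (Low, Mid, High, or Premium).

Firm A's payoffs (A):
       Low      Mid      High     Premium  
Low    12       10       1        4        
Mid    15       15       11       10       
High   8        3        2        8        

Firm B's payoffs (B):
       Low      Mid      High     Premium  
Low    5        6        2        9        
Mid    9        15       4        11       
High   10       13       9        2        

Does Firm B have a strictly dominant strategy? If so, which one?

Check whether one of Firm B's strategies beats all alternatives regardless of what the opponent does.
Low is not dominant: against Low, Mid gives 6 > 5.
Mid is not dominant: against Low, Premium gives 9 > 6.
High is not dominant: against Low, Low gives 5 > 2.
Premium is not dominant: against Mid, Mid gives 15 > 11.
No single strategy is best against every opponent action.

None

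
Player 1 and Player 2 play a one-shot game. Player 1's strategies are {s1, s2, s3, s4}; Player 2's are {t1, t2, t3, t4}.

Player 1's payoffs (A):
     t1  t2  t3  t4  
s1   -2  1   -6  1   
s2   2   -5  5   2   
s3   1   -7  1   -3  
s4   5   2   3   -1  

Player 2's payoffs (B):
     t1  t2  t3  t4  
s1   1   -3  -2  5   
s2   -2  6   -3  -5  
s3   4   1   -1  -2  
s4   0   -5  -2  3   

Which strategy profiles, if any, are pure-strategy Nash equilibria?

There is no pure-strategy Nash equilibrium

Find each player's best response to every opponent strategy; NE are the intersections.
Player 1's best responses — vs t1: s4 (payoff 5); vs t2: s4 (payoff 2); vs t3: s2 (payoff 5); vs t4: s2 (payoff 2).
Player 2's best responses — vs s1: t4 (payoff 5); vs s2: t2 (payoff 6); vs s3: t1 (payoff 4); vs s4: t4 (payoff 3).
No cell has both players best-responding. For instance, Player 1's best reply to t2 is s4, but against s4 Player 2 prefers t4 over t2.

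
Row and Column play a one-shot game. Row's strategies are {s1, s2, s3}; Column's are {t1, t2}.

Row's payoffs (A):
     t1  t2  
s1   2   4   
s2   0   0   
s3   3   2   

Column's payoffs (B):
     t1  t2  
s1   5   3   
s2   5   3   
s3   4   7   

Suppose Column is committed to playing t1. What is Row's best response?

With Column fixed at t1, Row's payoffs are: s1 → 2, s2 → 0, s3 → 3.
The maximum is 3, achieved by s3.

s3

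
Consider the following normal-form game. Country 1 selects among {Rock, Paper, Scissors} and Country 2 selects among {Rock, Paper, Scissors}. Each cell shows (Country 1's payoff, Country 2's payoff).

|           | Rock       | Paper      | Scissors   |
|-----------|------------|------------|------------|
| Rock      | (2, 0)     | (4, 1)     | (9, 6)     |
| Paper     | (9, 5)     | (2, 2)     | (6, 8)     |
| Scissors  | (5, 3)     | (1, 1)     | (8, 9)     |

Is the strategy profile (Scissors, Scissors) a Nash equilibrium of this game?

No

Holding Country 2 at Scissors: Country 1 gets 8 from Scissors but could get 9 by switching to Rock. Country 1 has a profitable deviation.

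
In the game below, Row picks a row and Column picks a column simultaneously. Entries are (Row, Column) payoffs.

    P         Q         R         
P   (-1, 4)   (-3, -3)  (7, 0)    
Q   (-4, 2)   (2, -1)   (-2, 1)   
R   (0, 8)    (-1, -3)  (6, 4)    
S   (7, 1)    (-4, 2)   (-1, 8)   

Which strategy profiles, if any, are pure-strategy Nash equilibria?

Find each player's best response to every opponent strategy; NE are the intersections.
Row's best responses — vs P: S (payoff 7); vs Q: Q (payoff 2); vs R: P (payoff 7).
Column's best responses — vs P: P (payoff 4); vs Q: P (payoff 2); vs R: P (payoff 8); vs S: R (payoff 8).
No cell has both players best-responding. For instance, Row's best reply to P is S, but against S Column prefers R over P.

No pure-strategy Nash equilibrium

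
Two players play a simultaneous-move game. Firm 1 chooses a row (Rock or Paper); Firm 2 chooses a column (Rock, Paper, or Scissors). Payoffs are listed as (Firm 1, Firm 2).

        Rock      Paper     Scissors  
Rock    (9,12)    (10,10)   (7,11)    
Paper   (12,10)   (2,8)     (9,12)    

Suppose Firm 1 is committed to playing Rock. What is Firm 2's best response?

Rock

With Firm 1 fixed at Rock, Firm 2's payoffs are: Rock → 12, Paper → 10, Scissors → 11.
The maximum is 12, achieved by Rock.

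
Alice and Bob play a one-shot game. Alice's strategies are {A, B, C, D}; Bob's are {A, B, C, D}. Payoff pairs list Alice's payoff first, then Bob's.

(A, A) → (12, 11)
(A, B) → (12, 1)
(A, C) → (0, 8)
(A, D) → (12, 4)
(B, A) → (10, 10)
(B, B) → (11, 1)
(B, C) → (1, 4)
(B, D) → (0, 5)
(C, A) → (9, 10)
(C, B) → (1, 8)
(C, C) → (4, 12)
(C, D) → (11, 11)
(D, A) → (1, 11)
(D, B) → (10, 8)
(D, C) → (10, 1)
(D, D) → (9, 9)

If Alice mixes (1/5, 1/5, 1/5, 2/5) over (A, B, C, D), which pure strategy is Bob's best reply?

A

Compute Bob's expected payoff from each pure strategy against the given mix.
A: (1/5)·11 + (1/5)·10 + (1/5)·10 + (2/5)·11 = 53/5
B: (1/5)·1 + (1/5)·1 + (1/5)·8 + (2/5)·8 = 26/5
C: (1/5)·8 + (1/5)·4 + (1/5)·12 + (2/5)·1 = 26/5
D: (1/5)·4 + (1/5)·5 + (1/5)·11 + (2/5)·9 = 38/5
Highest expected payoff is 53/5, from A.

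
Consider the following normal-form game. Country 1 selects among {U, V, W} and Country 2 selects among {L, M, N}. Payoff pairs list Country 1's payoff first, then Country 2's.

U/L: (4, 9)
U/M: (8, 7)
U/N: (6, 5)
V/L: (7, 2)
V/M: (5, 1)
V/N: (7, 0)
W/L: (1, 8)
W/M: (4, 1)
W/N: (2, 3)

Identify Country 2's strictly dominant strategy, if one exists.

L

Check whether one of Country 2's strategies beats all alternatives regardless of what the opponent does.
L strictly dominates: vs U: 9 > each of {7, 5}; vs V: 2 > each of {1, 0}; vs W: 8 > each of {1, 3}.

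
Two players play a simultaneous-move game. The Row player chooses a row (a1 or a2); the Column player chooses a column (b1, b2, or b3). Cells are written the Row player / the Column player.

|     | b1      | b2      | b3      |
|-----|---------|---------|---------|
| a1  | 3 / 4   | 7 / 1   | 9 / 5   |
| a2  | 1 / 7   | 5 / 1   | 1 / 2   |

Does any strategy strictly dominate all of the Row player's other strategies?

A strategy is strictly dominant if it gives the Row player a strictly higher payoff than every other strategy, against every choice by the opponent.
a1 strictly dominates: vs b1: 3 > 1; vs b2: 7 > 5; vs b3: 9 > 1.

a1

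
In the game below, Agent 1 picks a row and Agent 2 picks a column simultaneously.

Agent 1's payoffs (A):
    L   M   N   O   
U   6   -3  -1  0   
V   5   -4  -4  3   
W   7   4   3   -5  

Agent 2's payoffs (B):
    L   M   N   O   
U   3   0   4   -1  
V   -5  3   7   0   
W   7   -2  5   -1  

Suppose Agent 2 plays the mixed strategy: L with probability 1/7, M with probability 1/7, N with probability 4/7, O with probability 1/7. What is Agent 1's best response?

Agent 1's best reply maximizes expected payoff against the mix.
U: (1/7)·6 + (1/7)·(-3) + (4/7)·(-1) + (1/7)·0 = -1/7
V: (1/7)·5 + (1/7)·(-4) + (4/7)·(-4) + (1/7)·3 = -12/7
W: (1/7)·7 + (1/7)·4 + (4/7)·3 + (1/7)·(-5) = 18/7
Highest expected payoff is 18/7, from W.

W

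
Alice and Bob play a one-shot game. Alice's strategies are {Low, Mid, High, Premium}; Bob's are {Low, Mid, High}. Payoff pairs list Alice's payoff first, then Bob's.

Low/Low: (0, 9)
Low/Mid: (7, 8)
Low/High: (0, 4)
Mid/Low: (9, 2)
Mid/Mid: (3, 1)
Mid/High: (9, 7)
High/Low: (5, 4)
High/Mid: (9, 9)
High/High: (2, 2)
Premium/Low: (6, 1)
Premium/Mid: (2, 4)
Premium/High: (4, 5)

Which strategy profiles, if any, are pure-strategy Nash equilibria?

A profile is a Nash equilibrium when each player is best-responding to the other.
Alice's best responses — vs Low: Mid (payoff 9); vs Mid: High (payoff 9); vs High: Mid (payoff 9).
Bob's best responses — vs Low: Low (payoff 9); vs Mid: High (payoff 7); vs High: Mid (payoff 9); vs Premium: High (payoff 5).
Mutual best responses occur at (Mid, High) and (High, Mid); at each, neither player gains by switching.

(Mid, High) and (High, Mid)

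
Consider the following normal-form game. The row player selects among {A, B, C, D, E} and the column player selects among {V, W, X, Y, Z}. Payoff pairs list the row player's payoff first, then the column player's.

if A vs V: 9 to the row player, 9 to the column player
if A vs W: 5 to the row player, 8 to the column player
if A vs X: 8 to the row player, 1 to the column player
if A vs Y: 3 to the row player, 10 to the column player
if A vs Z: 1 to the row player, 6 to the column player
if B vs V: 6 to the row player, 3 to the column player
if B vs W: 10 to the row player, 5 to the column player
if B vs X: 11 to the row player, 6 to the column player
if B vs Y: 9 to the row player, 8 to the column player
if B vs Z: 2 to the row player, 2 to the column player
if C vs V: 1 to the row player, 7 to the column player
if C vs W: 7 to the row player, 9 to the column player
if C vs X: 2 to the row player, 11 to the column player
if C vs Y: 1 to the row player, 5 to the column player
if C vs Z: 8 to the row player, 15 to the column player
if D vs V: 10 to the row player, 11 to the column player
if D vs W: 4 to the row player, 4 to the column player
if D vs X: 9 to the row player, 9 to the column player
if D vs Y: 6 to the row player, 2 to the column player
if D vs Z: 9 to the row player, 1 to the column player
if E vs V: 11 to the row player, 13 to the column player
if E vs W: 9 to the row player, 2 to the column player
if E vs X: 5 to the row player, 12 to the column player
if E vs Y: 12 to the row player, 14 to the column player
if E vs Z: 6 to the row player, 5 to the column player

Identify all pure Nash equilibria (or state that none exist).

A profile is a Nash equilibrium when each player is best-responding to the other.
The row player's best responses — vs V: E (payoff 11); vs W: B (payoff 10); vs X: B (payoff 11); vs Y: E (payoff 12); vs Z: D (payoff 9).
The column player's best responses — vs A: Y (payoff 10); vs B: Y (payoff 8); vs C: Z (payoff 15); vs D: V (payoff 11); vs E: Y (payoff 14).
The only mutual best response is (E, Y); neither player gains by switching there.

(E, Y)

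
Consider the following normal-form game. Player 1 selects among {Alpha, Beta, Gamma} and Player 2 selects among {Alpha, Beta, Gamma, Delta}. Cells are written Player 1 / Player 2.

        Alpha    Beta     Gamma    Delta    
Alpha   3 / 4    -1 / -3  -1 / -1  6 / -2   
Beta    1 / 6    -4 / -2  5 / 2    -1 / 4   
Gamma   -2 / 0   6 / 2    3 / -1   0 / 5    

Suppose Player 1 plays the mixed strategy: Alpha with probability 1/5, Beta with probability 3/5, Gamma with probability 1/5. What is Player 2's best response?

Compute Player 2's expected payoff from each pure strategy against the given mix.
Alpha: (1/5)·4 + (3/5)·6 + (1/5)·0 = 22/5
Beta: (1/5)·(-3) + (3/5)·(-2) + (1/5)·2 = -7/5
Gamma: (1/5)·(-1) + (3/5)·2 + (1/5)·(-1) = 4/5
Delta: (1/5)·(-2) + (3/5)·4 + (1/5)·5 = 3
Highest expected payoff is 22/5, from Alpha.

Alpha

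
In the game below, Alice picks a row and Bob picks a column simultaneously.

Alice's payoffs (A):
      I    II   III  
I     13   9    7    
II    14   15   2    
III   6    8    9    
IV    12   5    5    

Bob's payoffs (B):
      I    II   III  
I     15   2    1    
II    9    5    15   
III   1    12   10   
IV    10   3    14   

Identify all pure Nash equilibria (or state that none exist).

Check mutual best responses: a cell is a NE iff neither player can gain by unilaterally deviating.
Alice's best responses — vs I: II (payoff 14); vs II: II (payoff 15); vs III: III (payoff 9).
Bob's best responses — vs I: I (payoff 15); vs II: III (payoff 15); vs III: II (payoff 12); vs IV: III (payoff 14).
No cell has both players best-responding. For instance, Alice's best reply to III is III, but against III Bob prefers II over III.

There is no pure-strategy Nash equilibrium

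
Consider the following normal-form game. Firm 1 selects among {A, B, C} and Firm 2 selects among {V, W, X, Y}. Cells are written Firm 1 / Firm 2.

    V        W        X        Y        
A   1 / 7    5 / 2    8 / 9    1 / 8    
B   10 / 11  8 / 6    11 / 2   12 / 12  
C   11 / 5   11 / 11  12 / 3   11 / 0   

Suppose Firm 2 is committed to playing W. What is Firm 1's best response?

C

With Firm 2 fixed at W, Firm 1's payoffs are: A → 5, B → 8, C → 11.
The maximum is 11, achieved by C.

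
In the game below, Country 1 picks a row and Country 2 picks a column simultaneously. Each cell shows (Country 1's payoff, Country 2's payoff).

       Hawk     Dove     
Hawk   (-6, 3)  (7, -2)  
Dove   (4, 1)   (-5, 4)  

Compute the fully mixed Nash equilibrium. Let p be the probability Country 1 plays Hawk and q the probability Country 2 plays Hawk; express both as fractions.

Each player's mixing probability is pinned down by making the *other* player indifferent.
Country 2 indifferent between Hawk and Dove: p·3 + (1−p)·1 = p·(-2) + (1−p)·4 ⟹ 1 + 2p = 4 + (-6)p ⟹ p = 3/8.
Country 1 indifferent between Hawk and Dove: q·(-6) + (1−q)·7 = q·4 + (1−q)·(-5) ⟹ 7 + (-13)q = (-5) + 9q ⟹ q = 6/11.

p = 3/8, q = 6/11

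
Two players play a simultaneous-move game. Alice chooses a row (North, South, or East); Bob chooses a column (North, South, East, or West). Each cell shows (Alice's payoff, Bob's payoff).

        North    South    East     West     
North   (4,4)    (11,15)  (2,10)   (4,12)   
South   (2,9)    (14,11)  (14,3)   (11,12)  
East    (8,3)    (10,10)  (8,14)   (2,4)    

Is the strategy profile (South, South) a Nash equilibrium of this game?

Holding Bob at South: Alice gets 14 from South, versus 11 from North, 10 from East. No profitable deviation for Alice.
Holding Alice at South: Bob gets 11 from South but could get 12 by switching to West. Bob has a profitable deviation.

No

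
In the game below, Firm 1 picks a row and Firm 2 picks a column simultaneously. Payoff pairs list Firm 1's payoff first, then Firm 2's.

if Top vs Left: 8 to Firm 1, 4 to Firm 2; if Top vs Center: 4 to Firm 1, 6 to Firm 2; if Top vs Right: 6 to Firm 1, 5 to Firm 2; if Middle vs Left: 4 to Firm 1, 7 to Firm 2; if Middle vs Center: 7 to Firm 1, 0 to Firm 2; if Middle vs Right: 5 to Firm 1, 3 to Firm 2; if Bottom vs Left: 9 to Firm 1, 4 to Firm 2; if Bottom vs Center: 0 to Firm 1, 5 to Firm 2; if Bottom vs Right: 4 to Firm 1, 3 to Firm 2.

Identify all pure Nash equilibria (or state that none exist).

None

Check mutual best responses: a cell is a NE iff neither player can gain by unilaterally deviating.
Firm 1's best responses — vs Left: Bottom (payoff 9); vs Center: Middle (payoff 7); vs Right: Top (payoff 6).
Firm 2's best responses — vs Top: Center (payoff 6); vs Middle: Left (payoff 7); vs Bottom: Center (payoff 5).
No cell has both players best-responding. For instance, Firm 1's best reply to Right is Top, but against Top Firm 2 prefers Center over Right.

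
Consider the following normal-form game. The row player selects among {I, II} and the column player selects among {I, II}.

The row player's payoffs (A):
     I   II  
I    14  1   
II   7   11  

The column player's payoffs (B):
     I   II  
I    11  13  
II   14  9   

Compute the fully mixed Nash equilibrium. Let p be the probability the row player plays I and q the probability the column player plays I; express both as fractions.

Each player's mixing probability is pinned down by making the *other* player indifferent.
The column player indifferent between I and II: p·11 + (1−p)·14 = p·13 + (1−p)·9 ⟹ 14 + (-3)p = 9 + 4p ⟹ p = 5/7.
The row player indifferent between I and II: q·14 + (1−q)·1 = q·7 + (1−q)·11 ⟹ 1 + 13q = 11 + (-4)q ⟹ q = 10/17.

p = 5/7, q = 10/17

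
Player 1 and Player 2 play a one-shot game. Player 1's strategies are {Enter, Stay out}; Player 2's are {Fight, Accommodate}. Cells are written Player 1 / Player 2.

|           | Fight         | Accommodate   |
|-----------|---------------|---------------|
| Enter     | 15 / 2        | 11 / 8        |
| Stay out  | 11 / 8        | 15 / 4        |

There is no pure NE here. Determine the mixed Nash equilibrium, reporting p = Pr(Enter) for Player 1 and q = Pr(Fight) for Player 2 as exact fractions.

Each player's mixing probability is pinned down by making the *other* player indifferent.
Player 2 indifferent between Fight and Accommodate: p·2 + (1−p)·8 = p·8 + (1−p)·4 ⟹ 8 + (-6)p = 4 + 4p ⟹ p = 2/5.
Player 1 indifferent between Enter and Stay out: q·15 + (1−q)·11 = q·11 + (1−q)·15 ⟹ 11 + 4q = 15 + (-4)q ⟹ q = 1/2.

p = 2/5, q = 1/2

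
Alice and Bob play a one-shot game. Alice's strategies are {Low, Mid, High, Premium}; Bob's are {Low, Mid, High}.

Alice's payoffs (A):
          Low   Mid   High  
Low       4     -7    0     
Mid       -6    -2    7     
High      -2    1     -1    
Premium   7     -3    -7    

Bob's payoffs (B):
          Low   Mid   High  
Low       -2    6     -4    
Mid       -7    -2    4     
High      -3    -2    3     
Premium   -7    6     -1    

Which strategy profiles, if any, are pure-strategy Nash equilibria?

(Mid, High)

Find each player's best response to every opponent strategy; NE are the intersections.
Alice's best responses — vs Low: Premium (payoff 7); vs Mid: High (payoff 1); vs High: Mid (payoff 7).
Bob's best responses — vs Low: Mid (payoff 6); vs Mid: High (payoff 4); vs High: High (payoff 3); vs Premium: Mid (payoff 6).
The only mutual best response is (Mid, High); neither player gains by switching there.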